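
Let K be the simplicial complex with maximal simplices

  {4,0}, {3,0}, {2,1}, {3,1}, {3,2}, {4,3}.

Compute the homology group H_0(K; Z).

H_0 = Z.

K has 5 vertices, 6 edges.
rank ∂_0 = 0, rank ∂_1 = 4 ⇒ b_0 = 5 − 0 − 4 = 1; all invariant factors of ∂_1 are 1 so no torsion. So H_0 ≅ Z.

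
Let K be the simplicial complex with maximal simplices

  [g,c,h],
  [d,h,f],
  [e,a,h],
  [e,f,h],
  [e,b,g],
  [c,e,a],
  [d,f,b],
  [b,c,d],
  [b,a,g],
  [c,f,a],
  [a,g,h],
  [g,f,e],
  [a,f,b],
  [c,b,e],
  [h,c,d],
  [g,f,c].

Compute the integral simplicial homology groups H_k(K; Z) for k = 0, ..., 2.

H_0 ≅ Z,  H_1 ≅ Z^2,  H_2 ≅ Z.

K has 8 vertices, 24 edges, 16 triangles.
rank ∂_0 = 0, rank ∂_1 = 7 ⇒ b_0 = 8 − 0 − 7 = 1; all invariant factors of ∂_1 are 1 so no torsion. So H_0 ≅ Z.
rank ∂_1 = 7, rank ∂_2 = 15 ⇒ b_1 = 24 − 7 − 15 = 2; all invariant factors of ∂_2 are 1 so no torsion. So H_1 ≅ Z^2.
rank ∂_2 = 15, rank ∂_3 = 0 ⇒ b_2 = 16 − 15 − 0 = 1. So H_2 ≅ Z.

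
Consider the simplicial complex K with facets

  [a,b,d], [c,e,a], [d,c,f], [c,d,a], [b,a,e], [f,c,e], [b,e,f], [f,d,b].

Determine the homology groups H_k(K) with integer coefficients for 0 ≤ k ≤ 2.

H_0 = Z,  H_1 = 0,  H_2 = Z.

Fix the vertex order a < b < c < d < e < f and write every simplex with vertices in increasing order. Then dim K = 2 and the simplices of K are:

  0-simplices (6): a, b, c, d, e, f
  1-simplices (12): ab, ac, ad, ae, bd, be, bf, cd, ce, cf, df, ef
  2-simplices (8): abd, abe, acd, ace, bdf, bef, cdf, cef

giving chain groups C_0 ≅ Z^6, C_1 ≅ Z^12, C_2 ≅ Z^8.

The boundary map ∂_1: C_1 → C_0 sends each edge [p,q] (with p < q) to q − p. For instance
  ∂ad = d − a.
As a 6×12 matrix over Z this has rank 5, with invariant factors (1,1,1,1,1).

∂_2: C_2 → C_1 maps a triangle to the signed sum of its edges. For instance
  ∂cef = ef − cf + ce,
  ∂acd = cd − ad + ac.
This gives a 12×8 integer matrix of rank 7; reducing to Smith normal form yields diagonal entries (1,1,1,1,1,1,1).

Now H_k = ker ∂_k / im ∂_{k+1}, so:

  H_0: rank C_0 − rank ∂_1 = 6 − 5 = 1, and the invariant factors of ∂_1 are all 1, so H_0 ≅ Z.
  H_1: rank ker ∂_1 − rank ∂_2 = (12 − 5) − 7 = 0, and the invariant factors of ∂_2 are all 1, so H_1 ≅ 0.
  H_2: rank ker ∂_2 − rank ∂_3 = (8 − 7) − 0 = 1, and there is no ∂_3, so H_2 ≅ Z.

As a check, the Euler characteristic is 6 − 12 + 8 = 2, which agrees with 1 − 0 + 1 = 2.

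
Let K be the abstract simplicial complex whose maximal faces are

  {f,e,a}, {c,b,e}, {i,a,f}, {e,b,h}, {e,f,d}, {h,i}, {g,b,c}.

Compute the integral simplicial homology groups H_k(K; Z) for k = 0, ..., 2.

We work with the vertex ordering a < b < c < d < e < f < g < h < i. The simplices of K, each written with vertices in increasing order, are:

  0-simplices (9): a, b, c, d, e, f, g, h, i
  1-simplices (15): ae, af, ai, bc, be, bg, bh, ce, cg, de, df, ef, eh, fi, hi
  2-simplices (6): aef, afi, bce, bcg, beh, def

so the chain groups are C_0 ≅ Z^9, C_1 ≅ Z^15, C_2 ≅ Z^6.

∂_1: C_1 → C_0 is given by ∂[p,q] = [q] − [p]. For instance
  ∂de = e − d.
The resulting 9×15 matrix has rank 8, and its Smith normal form has invariant factors (1,1,1,1,1,1,1,1).

Boundary ∂_2: C_2 → C_1 acts by ∂[p,q,r] = [q,r] − [p,r] + [p,q]. For instance
  ∂bce = ce − be + bc,
  ∂bcg = cg − bg + bc.
As a 15×6 matrix over Z this has rank 6, with invariant factors (1,1,1,1,1,1).

Computing H_k = (kernel of ∂_k) / (image of ∂_{k+1}):

  H_0: rank C_0 − rank ∂_1 = 9 − 8 = 1, and the invariant factors of ∂_1 are all 1, so H_0 ≅ Z.
  H_1: rank ker ∂_1 − rank ∂_2 = (15 − 8) − 6 = 1, and the invariant factors of ∂_2 are all 1, so H_1 ≅ Z.
  H_2: rank ker ∂_2 − rank ∂_3 = (6 − 6) − 0 = 0, and there is no ∂_3, so H_2 ≅ 0.

H_0 = Z,  H_1 = Z,  H_2 = 0.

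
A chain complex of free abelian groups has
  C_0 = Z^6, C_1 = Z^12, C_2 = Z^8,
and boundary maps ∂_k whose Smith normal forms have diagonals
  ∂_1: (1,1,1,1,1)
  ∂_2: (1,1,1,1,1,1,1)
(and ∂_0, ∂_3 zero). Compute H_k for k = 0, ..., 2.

H_0 ≅ Z,  H_1 = 0,  H_2 ≅ Z.

H_0: b_0 = 6 − 0 − 5 = 1; torsion from ∂_1 factors > 1: none. So H_0 ≅ Z.
H_1: b_1 = 12 − 5 − 7 = 0; torsion from ∂_2 factors > 1: none. So H_1 ≅ 0.
H_2: b_2 = 8 − 7 − 0 = 1; torsion from ∂_3 factors > 1: none. So H_2 ≅ Z.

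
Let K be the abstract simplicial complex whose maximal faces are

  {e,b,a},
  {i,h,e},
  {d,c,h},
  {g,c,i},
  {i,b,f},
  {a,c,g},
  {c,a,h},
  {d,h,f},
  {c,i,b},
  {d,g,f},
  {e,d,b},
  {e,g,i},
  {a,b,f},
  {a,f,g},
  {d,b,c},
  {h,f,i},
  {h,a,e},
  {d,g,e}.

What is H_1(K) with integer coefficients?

Take the total order a < b < c < d < e < f < g < h < i on the vertex set. Then K (dimension 2) consists of the simplices:

  0-simplices (9): a, b, c, d, e, f, g, h, i
  1-simplices (27): ab, ac, ae, af, ag, ah, bc, bd, be, bf, bi, cd, cg, ch, ci, de, df, dg, dh, eg, eh, ei, fg, fh, fi, gi, hi
  2-simplices (18): abe, abf, acg, ach, aeh, afg, bcd, bci, bde, bfi, cdh, cgi, deg, dfg, dfh, egi, ehi, fhi

Hence C_0 ≅ Z^9, C_1 ≅ Z^27, C_2 ≅ Z^18.

∂_1: C_1 → C_0 maps an edge to its endpoints' difference, ∂[p,q] = q − p. For instance
  ∂be = e − b.
The 9×27 boundary matrix has rank 8 and Smith normal form diag(1,1,1,1,1,1,1,1).

Boundary ∂_2: C_2 → C_1 acts by ∂[p,q,r] = [q,r] − [p,r] + [p,q]. For instance
  ∂dfh = fh − dh + df,
  ∂abf = bf − af + ab.
The resulting 27×18 matrix has rank 17, and its Smith normal form has invariant factors (1,1,1,1,1,1,1,1,1,1,1,1,1,1,1,1,1).

Reading off H_k = ker ∂_k / im ∂_{k+1}:

  H_1: rank ker ∂_1 − rank ∂_2 = (27 − 8) − 17 = 2, and the invariant factors of ∂_2 are all 1, so H_1 = Z^2.

H_1 = Z^2.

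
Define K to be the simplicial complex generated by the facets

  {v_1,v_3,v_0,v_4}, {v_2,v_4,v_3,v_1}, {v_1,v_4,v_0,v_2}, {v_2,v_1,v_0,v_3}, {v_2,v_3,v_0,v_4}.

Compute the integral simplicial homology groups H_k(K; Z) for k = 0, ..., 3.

We work with the vertex ordering v_0 < v_1 < v_2 < v_3 < v_4. The simplices of K, each written with vertices in increasing order, are:

  0-simplices (5): [v_0], [v_1], [v_2], [v_3], [v_4]
  1-simplices (10): [v_0,v_1], [v_0,v_2], [v_0,v_3], [v_0,v_4], [v_1,v_2], [v_1,v_3], [v_1,v_4], [v_2,v_3], [v_2,v_4], [v_3,v_4]
  2-simplices (10): [v_0,v_1,v_2], [v_0,v_1,v_3], [v_0,v_1,v_4], [v_0,v_2,v_3], [v_0,v_2,v_4], [v_0,v_3,v_4], [v_1,v_2,v_3], [v_1,v_2,v_4], [v_1,v_3,v_4], [v_2,v_3,v_4]
  3-simplices (5): [v_0,v_1,v_2,v_3], [v_0,v_1,v_2,v_4], [v_0,v_1,v_3,v_4], [v_0,v_2,v_3,v_4], [v_1,v_2,v_3,v_4]

Hence C_0 ≅ Z^5, C_1 ≅ Z^10, C_2 ≅ Z^10, C_3 ≅ Z^5.

Boundary ∂_1: C_1 → C_0 maps an edge to its endpoints' difference, ∂[p,q] = q − p. For instance
  ∂[v_2,v_3] = [v_3] − [v_2].
The resulting 5×10 matrix has rank 4, and its Smith normal form has invariant factors (1,1,1,1).

∂_2: C_2 → C_1 sends each 2-simplex [p,q,r] to [q,r] − [p,r] + [p,q]. For instance
  ∂[v_0,v_1,v_4] = [v_1,v_4] − [v_0,v_4] + [v_0,v_1],
  ∂[v_1,v_2,v_3] = [v_2,v_3] − [v_1,v_3] + [v_1,v_2].
The 10×10 boundary matrix has rank 6 and Smith normal form diag(1,1,1,1,1,1).

∂_3: C_3 → C_2 sends each 3-simplex σ to the alternating sum Σ_i (−1)^i (σ with its i-th vertex removed). For instance
  ∂[v_0,v_1,v_2,v_4] = [v_1,v_2,v_4] − [v_0,v_2,v_4] + [v_0,v_1,v_4] − [v_0,v_1,v_2],
  ∂[v_1,v_2,v_3,v_4] = [v_2,v_3,v_4] − [v_1,v_3,v_4] + [v_1,v_2,v_4] − [v_1,v_2,v_3].
The 10×5 boundary matrix has rank 4 and Smith normal form diag(1,1,1,1).

Reading off H_k = ker ∂_k / im ∂_{k+1}:

  H_0: rank C_0 − rank ∂_1 = 5 − 4 = 1, and the invariant factors of ∂_1 are all 1, so H_0 ≅ Z.
  H_1: rank ker ∂_1 − rank ∂_2 = (10 − 4) − 6 = 0, and the invariant factors of ∂_2 are all 1, so H_1 ≅ 0.
  H_2: rank ker ∂_2 − rank ∂_3 = (10 − 6) − 4 = 0, and the invariant factors of ∂_3 are all 1, so H_2 ≅ 0.
  H_3: rank ker ∂_3 − rank ∂_4 = (5 − 4) − 0 = 1, and there is no ∂_4, so H_3 ≅ Z.

(K is a triangulation of the 3-sphere S^3.)

H_0 = Z,  H_1 = 0,  H_2 = 0,  H_3 = Z.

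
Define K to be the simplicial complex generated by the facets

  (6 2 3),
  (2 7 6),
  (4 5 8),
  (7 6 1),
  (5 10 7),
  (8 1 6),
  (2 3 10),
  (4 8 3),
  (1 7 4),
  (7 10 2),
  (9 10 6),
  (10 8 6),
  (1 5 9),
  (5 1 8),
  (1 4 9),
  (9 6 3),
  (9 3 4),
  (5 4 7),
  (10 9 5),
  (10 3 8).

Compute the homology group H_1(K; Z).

We work with the vertex ordering 1 < 2 < 3 < 4 < 5 < 6 < 7 < 8 < 9 < 10. The simplices of K, each written with vertices in increasing order, are:

  0-simplices (10): [1], [2], [3], [4], [5], [6], [7], [8], [9], [10]
  1-simplices (30): (30 of them)
  2-simplices (20): (20 of them)

Hence C_0 ≅ Z^10, C_1 ≅ Z^30, C_2 ≅ Z^20.

Boundary ∂_1: C_1 → C_0 sends each edge [p,q] (with p < q) to q − p.
The 10×30 boundary matrix has rank 9 and Smith normal form diag(1,1,1,1,1,1,1,1,1).

Boundary ∂_2: C_2 → C_1 sends each 2-simplex [p,q,r] to [q,r] − [p,r] + [p,q]. For instance
  ∂[3,4,9] = [4,9] − [3,9] + [3,4],
  ∂[3,4,8] = [4,8] − [3,8] + [3,4].
The resulting 30×20 matrix has rank 20, and its Smith normal form has invariant factors (1,1,1,1,1,1,1,1,1,1,1,1,1,1,1,1,1,1,1,2).

From H_k ≅ ker(∂_k) / im(∂_{k+1}) we obtain:

  H_1: rank ker ∂_1 − rank ∂_2 = (30 − 9) − 20 = 1, and ∂_2 has invariant factor 2 > 1, so H_1 = Z ⊕ Z/2.

(K is a triangulation of the Klein bottle.)

H_1 ≅ Z ⊕ Z/2.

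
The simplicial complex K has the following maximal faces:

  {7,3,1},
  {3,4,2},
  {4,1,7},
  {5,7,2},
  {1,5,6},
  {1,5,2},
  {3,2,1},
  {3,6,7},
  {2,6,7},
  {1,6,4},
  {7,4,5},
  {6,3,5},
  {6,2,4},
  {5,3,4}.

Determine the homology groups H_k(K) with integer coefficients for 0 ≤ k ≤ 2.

H_0 = Z,  H_1 = Z^2,  H_2 = Z.

Take the total order 1 < 2 < 3 < 4 < 5 < 6 < 7 on the vertex set. Then K (dimension 2) consists of the simplices:

  0-simplices (7): [1], [2], [3], [4], [5], [6], [7]
  1-simplices (21): [1,2], [1,3], [1,4], [1,5], [1,6], [1,7], [2,3], [2,4], [2,5], [2,6], [2,7], [3,4], [3,5], [3,6], [3,7], [4,5], [4,6], [4,7], [5,6], [5,7], [6,7]
  2-simplices (14): [1,2,3], [1,2,5], [1,3,7], [1,4,6], [1,4,7], [1,5,6], [2,3,4], [2,4,6], [2,5,7], [2,6,7], [3,4,5], [3,5,6], [3,6,7], [4,5,7]

so the chain groups are C_0 ≅ Z^7, C_1 ≅ Z^21, C_2 ≅ Z^14.

Boundary ∂_1: C_1 → C_0 maps an edge to its endpoints' difference, ∂[p,q] = q − p. For instance
  ∂[3,4] = [4] − [3].
The 7×21 boundary matrix has rank 6 and Smith normal form diag(1,1,1,1,1,1).

Boundary ∂_2: C_2 → C_1 acts by ∂[p,q,r] = [q,r] − [p,r] + [p,q]. For instance
  ∂[1,3,7] = [3,7] − [1,7] + [1,3],
  ∂[1,4,7] = [4,7] − [1,7] + [1,4].
This gives a 21×14 integer matrix of rank 13; reducing to Smith normal form yields diagonal entries (1,1,1,1,1,1,1,1,1,1,1,1,1).

Reading off H_k = ker ∂_k / im ∂_{k+1}:

  H_0: rank C_0 − rank ∂_1 = 7 − 6 = 1, and the invariant factors of ∂_1 are all 1, so H_0 ≅ Z.
  H_1: rank ker ∂_1 − rank ∂_2 = (21 − 6) − 13 = 2, and the invariant factors of ∂_2 are all 1, so H_1 ≅ Z^2.
  H_2: rank ker ∂_2 − rank ∂_3 = (14 − 13) − 0 = 1, and there is no ∂_3, so H_2 ≅ Z.

As a check, the Euler characteristic is 7 − 21 + 14 = 0, which agrees with 1 − 2 + 1 = 0.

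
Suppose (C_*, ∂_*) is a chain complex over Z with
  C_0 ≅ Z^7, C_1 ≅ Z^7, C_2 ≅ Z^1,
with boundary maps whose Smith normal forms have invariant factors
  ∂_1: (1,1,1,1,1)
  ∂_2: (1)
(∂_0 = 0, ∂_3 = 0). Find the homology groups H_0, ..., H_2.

H_0: b_0 = 7 − 0 − 5 = 2; torsion from ∂_1 factors > 1: none. So H_0 ≅ Z^2.
H_1: b_1 = 7 − 5 − 1 = 1; torsion from ∂_2 factors > 1: none. So H_1 ≅ Z.
H_2: b_2 = 1 − 1 − 0 = 0; torsion from ∂_3 factors > 1: none. So H_2 ≅ 0.

H_0 ≅ Z^2,  H_1 ≅ Z,  H_2 = 0.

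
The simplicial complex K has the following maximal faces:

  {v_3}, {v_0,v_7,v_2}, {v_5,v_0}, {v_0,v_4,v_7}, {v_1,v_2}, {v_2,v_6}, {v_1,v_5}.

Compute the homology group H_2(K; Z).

K has 8 vertices, 9 edges, 2 triangles.
rank ∂_2 = 2, rank ∂_3 = 0 ⇒ b_2 = 2 − 2 − 0 = 0. So H_2 ≅ 0.

H_2 ≅ 0.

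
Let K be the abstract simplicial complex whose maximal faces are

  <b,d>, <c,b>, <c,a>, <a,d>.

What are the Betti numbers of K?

b_0 = 1, b_1 = 1.

Order the vertices as a < b < c < d. Listing each simplex with vertices in this order, K has dimension 1 with simplices:

  0-simplices (4): a, b, c, d
  1-simplices (4): ac, ad, bc, bd

giving chain groups C_0 ≅ Z^4, C_1 ≅ Z^4.

∂_1: C_1 → C_0 is given by ∂[p,q] = [q] − [p]. For instance
  ∂ad = d − a.
As a 4×4 matrix over Z this has rank 3, with invariant factors (1,1,1).

From H_k ≅ ker(∂_k) / im(∂_{k+1}) we obtain:

  H_0: rank C_0 − rank ∂_1 = 4 − 3 = 1, and the invariant factors of ∂_1 are all 1, so H_0 = Z.
  H_1: rank ker ∂_1 − rank ∂_2 = (4 − 3) − 0 = 1, and there is no ∂_2, so H_1 = Z.

As a check, the Euler characteristic is 4 − 4 = 0, which agrees with 1 − 1 = 0.
(K is a triangulation of the circle S^1.)

Hence the Betti numbers are b_0 = 1, b_1 = 1.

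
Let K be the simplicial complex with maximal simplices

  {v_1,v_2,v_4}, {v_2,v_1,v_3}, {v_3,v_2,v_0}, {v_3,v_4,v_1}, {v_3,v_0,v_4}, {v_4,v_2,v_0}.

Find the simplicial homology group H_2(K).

Order the vertices as v_0 < v_1 < v_2 < v_3 < v_4. Listing each simplex with vertices in this order, K has dimension 2 with simplices:

  0-simplices (5): [v_0], [v_1], [v_2], [v_3], [v_4]
  1-simplices (9): [v_0,v_2], [v_0,v_3], [v_0,v_4], [v_1,v_2], [v_1,v_3], [v_1,v_4], [v_2,v_3], [v_2,v_4], [v_3,v_4]
  2-simplices (6): [v_0,v_2,v_3], [v_0,v_2,v_4], [v_0,v_3,v_4], [v_1,v_2,v_3], [v_1,v_2,v_4], [v_1,v_3,v_4]

giving chain groups C_0 ≅ Z^5, C_1 ≅ Z^9, C_2 ≅ Z^6.

∂_1: C_1 → C_0 maps an edge to its endpoints' difference, ∂[p,q] = q − p. For instance
  ∂[v_2,v_3] = [v_3] − [v_2].
This gives a 5×9 integer matrix of rank 4; reducing to Smith normal form yields diagonal entries (1,1,1,1).

∂_2: C_2 → C_1 sends each 2-simplex [p,q,r] to [q,r] − [p,r] + [p,q]. For instance
  ∂[v_1,v_2,v_3] = [v_2,v_3] − [v_1,v_3] + [v_1,v_2],
  ∂[v_0,v_2,v_3] = [v_2,v_3] − [v_0,v_3] + [v_0,v_2].
This gives a 9×6 integer matrix of rank 5; reducing to Smith normal form yields diagonal entries (1,1,1,1,1).

From H_k ≅ ker(∂_k) / im(∂_{k+1}) we obtain:

  H_2: rank ker ∂_2 − rank ∂_3 = (6 − 5) − 0 = 1, and there is no ∂_3, so H_2 ≅ Z.

H_2 = Z.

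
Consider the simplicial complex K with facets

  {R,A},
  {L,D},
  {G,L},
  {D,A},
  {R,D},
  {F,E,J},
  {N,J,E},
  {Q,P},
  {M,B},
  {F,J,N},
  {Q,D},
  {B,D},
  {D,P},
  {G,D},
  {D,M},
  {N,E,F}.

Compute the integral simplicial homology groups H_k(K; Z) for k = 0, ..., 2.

Order the vertices as A < B < D < E < F < G < J < L < M < N < P < Q < R. Listing each simplex with vertices in this order, K has dimension 2 with simplices:

  0-simplices (13): A, B, D, E, F, G, J, L, M, N, P, Q, R
  1-simplices (18): AD, AR, BD, BM, DG, DL, DM, DP, DQ, DR, EF, EJ, EN, FJ, FN, GL, JN, PQ
  2-simplices (4): EFJ, EFN, EJN, FJN

giving chain groups C_0 ≅ Z^13, C_1 ≅ Z^18, C_2 ≅ Z^4.

Boundary ∂_1: C_1 → C_0 is given by ∂[p,q] = [q] − [p].
As a 13×18 matrix over Z this has rank 11, with invariant factors (1,1,1,1,1,1,1,1,1,1,1).

The boundary map ∂_2: C_2 → C_1 acts by ∂[p,q,r] = [q,r] − [p,r] + [p,q]. For instance
  ∂EFJ = FJ − EJ + EF,
  ∂FJN = JN − FN + FJ.
The 18×4 boundary matrix has rank 3 and Smith normal form diag(1,1,1).

Now H_k = ker ∂_k / im ∂_{k+1}, so:

  H_0: rank C_0 − rank ∂_1 = 13 − 11 = 2, and the invariant factors of ∂_1 are all 1, so H_0 ≅ Z^2.
  H_1: rank ker ∂_1 − rank ∂_2 = (18 − 11) − 3 = 4, and the invariant factors of ∂_2 are all 1, so H_1 ≅ Z^4.
  H_2: rank ker ∂_2 − rank ∂_3 = (4 − 3) − 0 = 1, and there is no ∂_3, so H_2 ≅ Z.

As a check, the Euler characteristic is 13 − 18 + 4 = -1, which agrees with 2 − 4 + 1 = -1.

H_0 ≅ Z^2,  H_1 ≅ Z^4,  H_2 ≅ Z.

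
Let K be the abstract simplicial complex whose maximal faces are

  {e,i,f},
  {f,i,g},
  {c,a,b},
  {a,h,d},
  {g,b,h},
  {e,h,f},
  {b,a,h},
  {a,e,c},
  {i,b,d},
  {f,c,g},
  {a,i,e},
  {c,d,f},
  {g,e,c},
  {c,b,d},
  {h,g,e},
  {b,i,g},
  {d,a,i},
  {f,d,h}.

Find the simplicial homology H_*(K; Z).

Take the total order a < b < c < d < e < f < g < h < i on the vertex set. Then K (dimension 2) consists of the simplices:

  0-simplices (9): a, b, c, d, e, f, g, h, i
  1-simplices (27): ab, ac, ad, ae, ah, ai, bc, bd, bg, bh, bi, cd, ce, cf, cg, df, dh, di, ef, eg, eh, ei, fg, fh, fi, gh, gi
  2-simplices (18): abc, abh, ace, adh, adi, aei, bcd, bdi, bgh, bgi, cdf, ceg, cfg, dfh, efh, efi, egh, fgi

so the chain groups are C_0 ≅ Z^9, C_1 ≅ Z^27, C_2 ≅ Z^18.

∂_1: C_1 → C_0 maps an edge to its endpoints' difference, ∂[p,q] = q − p. For instance
  ∂bc = c − b.
The resulting 9×27 matrix has rank 8, and its Smith normal form has invariant factors (1,1,1,1,1,1,1,1).

The boundary map ∂_2: C_2 → C_1 sends each 2-simplex [p,q,r] to [q,r] − [p,r] + [p,q]. For instance
  ∂cdf = df − cf + cd,
  ∂adh = dh − ah + ad.
As a 27×18 matrix over Z this has rank 18, with invariant factors (1,1,1,1,1,1,1,1,1,1,1,1,1,1,1,1,1,2).

Computing H_k = (kernel of ∂_k) / (image of ∂_{k+1}):

  H_0: rank C_0 − rank ∂_1 = 9 − 8 = 1, and the invariant factors of ∂_1 are all 1, so H_0 ≅ Z.
  H_1: rank ker ∂_1 − rank ∂_2 = (27 − 8) − 18 = 1, and ∂_2 has invariant factor 2 > 1, so H_1 ≅ Z ⊕ Z/2.
  H_2: rank ker ∂_2 − rank ∂_3 = (18 − 18) − 0 = 0, and there is no ∂_3, so H_2 ≅ 0.

As a check, the Euler characteristic is 9 − 27 + 18 = 0, which agrees with 1 − 1 + 0 = 0.

H_0 ≅ Z,  H_1 ≅ Z ⊕ Z/2,  H_2 = 0.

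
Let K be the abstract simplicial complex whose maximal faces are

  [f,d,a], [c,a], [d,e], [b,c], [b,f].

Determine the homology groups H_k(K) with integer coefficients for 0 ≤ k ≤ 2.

H_0 ≅ Z,  H_1 ≅ Z,  H_2 = 0.

Take the total order a < b < c < d < e < f on the vertex set. Then K (dimension 2) consists of the simplices:

  0-simplices (6): a, b, c, d, e, f
  1-simplices (7): ac, ad, af, bc, bf, de, df
  2-simplices (1): adf

Hence C_0 ≅ Z^6, C_1 ≅ Z^7, C_2 ≅ Z^1.

∂_1: C_1 → C_0 maps an edge to its endpoints' difference, ∂[p,q] = q − p. For instance
  ∂ad = d − a.
The resulting 6×7 matrix has rank 5, and its Smith normal form has invariant factors (1,1,1,1,1).

The boundary map ∂_2: C_2 → C_1 maps a triangle to the signed sum of its edges. For instance
  ∂adf = df − af + ad.
The resulting 7×1 matrix has rank 1, and its Smith normal form has invariant factors (1).

From H_k ≅ ker(∂_k) / im(∂_{k+1}) we obtain:

  H_0: rank C_0 − rank ∂_1 = 6 − 5 = 1, and the invariant factors of ∂_1 are all 1, so H_0 ≅ Z.
  H_1: rank ker ∂_1 − rank ∂_2 = (7 − 5) − 1 = 1, and the invariant factors of ∂_2 are all 1, so H_1 ≅ Z.
  H_2: rank ker ∂_2 − rank ∂_3 = (1 − 1) − 0 = 0, and there is no ∂_3, so H_2 ≅ 0.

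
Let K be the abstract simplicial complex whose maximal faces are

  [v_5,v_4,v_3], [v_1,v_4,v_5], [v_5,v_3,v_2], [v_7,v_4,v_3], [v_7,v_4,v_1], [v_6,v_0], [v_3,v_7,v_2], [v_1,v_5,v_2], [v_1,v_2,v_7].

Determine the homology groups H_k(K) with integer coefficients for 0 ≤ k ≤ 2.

H_0 = Z^2,  H_1 = 0,  H_2 = Z.

Take the total order v_0 < v_1 < v_2 < v_3 < v_4 < v_5 < v_6 < v_7 on the vertex set. Then K (dimension 2) consists of the simplices:

  0-simplices (8): [v_0], [v_1], [v_2], [v_3], [v_4], [v_5], [v_6], [v_7]
  1-simplices (13): [v_0,v_6], [v_1,v_2], [v_1,v_4], [v_1,v_5], [v_1,v_7], [v_2,v_3], [v_2,v_5], [v_2,v_7], [v_3,v_4], [v_3,v_5], [v_3,v_7], [v_4,v_5], [v_4,v_7]
  2-simplices (8): [v_1,v_2,v_5], [v_1,v_2,v_7], [v_1,v_4,v_5], [v_1,v_4,v_7], [v_2,v_3,v_5], [v_2,v_3,v_7], [v_3,v_4,v_5], [v_3,v_4,v_7]

so the chain groups are C_0 ≅ Z^8, C_1 ≅ Z^13, C_2 ≅ Z^8.

∂_1: C_1 → C_0 sends each edge [p,q] (with p < q) to q − p. For instance
  ∂[v_1,v_4] = [v_4] − [v_1].
The resulting 8×13 matrix has rank 6, and its Smith normal form has invariant factors (1,1,1,1,1,1).

∂_2: C_2 → C_1 sends each 2-simplex [p,q,r] to [q,r] − [p,r] + [p,q]. For instance
  ∂[v_1,v_4,v_5] = [v_4,v_5] − [v_1,v_5] + [v_1,v_4],
  ∂[v_1,v_2,v_7] = [v_2,v_7] − [v_1,v_7] + [v_1,v_2].
This gives a 13×8 integer matrix of rank 7; reducing to Smith normal form yields diagonal entries (1,1,1,1,1,1,1).

Computing H_k = (kernel of ∂_k) / (image of ∂_{k+1}):

  H_0: rank C_0 − rank ∂_1 = 8 − 6 = 2, and the invariant factors of ∂_1 are all 1, so H_0 ≅ Z^2.
  H_1: rank ker ∂_1 − rank ∂_2 = (13 − 6) − 7 = 0, and the invariant factors of ∂_2 are all 1, so H_1 ≅ 0.
  H_2: rank ker ∂_2 − rank ∂_3 = (8 − 7) − 0 = 1, and there is no ∂_3, so H_2 ≅ Z.

As a check, the Euler characteristic is 8 − 13 + 8 = 3, which agrees with 2 − 0 + 1 = 3.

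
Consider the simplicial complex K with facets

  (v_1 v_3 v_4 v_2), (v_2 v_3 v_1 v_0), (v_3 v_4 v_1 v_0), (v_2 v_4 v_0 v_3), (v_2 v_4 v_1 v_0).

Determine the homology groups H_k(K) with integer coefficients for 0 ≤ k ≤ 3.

Order the vertices as v_0 < v_1 < v_2 < v_3 < v_4. Listing each simplex with vertices in this order, K has dimension 3 with simplices:

  0-simplices (5): [v_0], [v_1], [v_2], [v_3], [v_4]
  1-simplices (10): [v_0,v_1], [v_0,v_2], [v_0,v_3], [v_0,v_4], [v_1,v_2], [v_1,v_3], [v_1,v_4], [v_2,v_3], [v_2,v_4], [v_3,v_4]
  2-simplices (10): [v_0,v_1,v_2], [v_0,v_1,v_3], [v_0,v_1,v_4], [v_0,v_2,v_3], [v_0,v_2,v_4], [v_0,v_3,v_4], [v_1,v_2,v_3], [v_1,v_2,v_4], [v_1,v_3,v_4], [v_2,v_3,v_4]
  3-simplices (5): [v_0,v_1,v_2,v_3], [v_0,v_1,v_2,v_4], [v_0,v_1,v_3,v_4], [v_0,v_2,v_3,v_4], [v_1,v_2,v_3,v_4]

so the chain groups are C_0 ≅ Z^5, C_1 ≅ Z^10, C_2 ≅ Z^10, C_3 ≅ Z^5.

The boundary map ∂_1: C_1 → C_0 is given by ∂[p,q] = [q] − [p]. For instance
  ∂[v_1,v_3] = [v_3] − [v_1].
The resulting 5×10 matrix has rank 4, and its Smith normal form has invariant factors (1,1,1,1).

∂_2: C_2 → C_1 maps a triangle to the signed sum of its edges. For instance
  ∂[v_2,v_3,v_4] = [v_3,v_4] − [v_2,v_4] + [v_2,v_3],
  ∂[v_0,v_1,v_2] = [v_1,v_2] − [v_0,v_2] + [v_0,v_1].
This gives a 10×10 integer matrix of rank 6; reducing to Smith normal form yields diagonal entries (1,1,1,1,1,1).

Boundary ∂_3: C_3 → C_2 sends each 3-simplex σ to the alternating sum Σ_i (−1)^i (σ with its i-th vertex removed). For instance
  ∂[v_0,v_2,v_3,v_4] = [v_2,v_3,v_4] − [v_0,v_3,v_4] + [v_0,v_2,v_4] − [v_0,v_2,v_3],
  ∂[v_0,v_1,v_2,v_3] = [v_1,v_2,v_3] − [v_0,v_2,v_3] + [v_0,v_1,v_3] − [v_0,v_1,v_2].
This gives a 10×5 integer matrix of rank 4; reducing to Smith normal form yields diagonal entries (1,1,1,1).

From H_k ≅ ker(∂_k) / im(∂_{k+1}) we obtain:

  H_0: rank C_0 − rank ∂_1 = 5 − 4 = 1, and the invariant factors of ∂_1 are all 1, so H_0 = Z.
  H_1: rank ker ∂_1 − rank ∂_2 = (10 − 4) − 6 = 0, and the invariant factors of ∂_2 are all 1, so H_1 = 0.
  H_2: rank ker ∂_2 − rank ∂_3 = (10 − 6) − 4 = 0, and the invariant factors of ∂_3 are all 1, so H_2 = 0.
  H_3: rank ker ∂_3 − rank ∂_4 = (5 − 4) − 0 = 1, and there is no ∂_4, so H_3 = Z.

(K is a triangulation of the 3-sphere S^3.)

H_0 = Z,  H_1 = 0,  H_2 = 0,  H_3 = Z.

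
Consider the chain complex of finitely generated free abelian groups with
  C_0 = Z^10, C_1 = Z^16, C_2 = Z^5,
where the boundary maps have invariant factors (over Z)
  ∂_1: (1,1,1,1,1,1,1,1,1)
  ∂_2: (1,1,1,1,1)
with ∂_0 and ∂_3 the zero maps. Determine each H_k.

H_0: b_0 = 10 − 0 − 9 = 1; torsion from ∂_1 factors > 1: none. So H_0 ≅ Z.
H_1: b_1 = 16 − 9 − 5 = 2; torsion from ∂_2 factors > 1: none. So H_1 ≅ Z^2.
H_2: b_2 = 5 − 5 − 0 = 0; torsion from ∂_3 factors > 1: none. So H_2 ≅ 0.

H_0 ≅ Z,  H_1 ≅ Z^2,  H_2 = 0.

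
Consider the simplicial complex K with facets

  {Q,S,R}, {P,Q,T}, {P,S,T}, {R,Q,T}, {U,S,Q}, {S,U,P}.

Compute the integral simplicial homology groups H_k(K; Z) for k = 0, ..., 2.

We work with the vertex ordering P < Q < R < S < T < U. The simplices of K, each written with vertices in increasing order, are:

  0-simplices (6): P, Q, R, S, T, U
  1-simplices (12): PQ, PS, PT, PU, QR, QS, QT, QU, RS, RT, ST, SU
  2-simplices (6): PQT, PST, PSU, QRS, QRT, QSU

giving chain groups C_0 ≅ Z^6, C_1 ≅ Z^12, C_2 ≅ Z^6.

The boundary map ∂_1: C_1 → C_0 is given by ∂[p,q] = [q] − [p].
The resulting 6×12 matrix has rank 5, and its Smith normal form has invariant factors (1,1,1,1,1).

Boundary ∂_2: C_2 → C_1 sends each 2-simplex [p,q,r] to [q,r] − [p,r] + [p,q]. For instance
  ∂QRT = RT − QT + QR,
  ∂PST = ST − PT + PS.
This gives a 12×6 integer matrix of rank 6; reducing to Smith normal form yields diagonal entries (1,1,1,1,1,1).

Now H_k = ker ∂_k / im ∂_{k+1}, so:

  H_0: rank C_0 − rank ∂_1 = 6 − 5 = 1, and the invariant factors of ∂_1 are all 1, so H_0 ≅ Z.
  H_1: rank ker ∂_1 − rank ∂_2 = (12 − 5) − 6 = 1, and the invariant factors of ∂_2 are all 1, so H_1 ≅ Z.
  H_2: rank ker ∂_2 − rank ∂_3 = (6 − 6) − 0 = 0, and there is no ∂_3, so H_2 ≅ 0.

H_0 ≅ Z,  H_1 ≅ Z,  H_2 = 0.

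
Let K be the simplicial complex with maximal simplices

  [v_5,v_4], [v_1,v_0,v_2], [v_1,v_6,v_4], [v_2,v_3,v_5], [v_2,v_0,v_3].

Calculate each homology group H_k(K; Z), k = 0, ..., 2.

H_0 = Z,  H_1 = Z,  H_2 = 0.

Fix the vertex order v_0 < v_1 < v_2 < v_3 < v_4 < v_5 < v_6 and write every simplex with vertices in increasing order. Then dim K = 2 and the simplices of K are:

  0-simplices (7): [v_0], [v_1], [v_2], [v_3], [v_4], [v_5], [v_6]
  1-simplices (11): [v_0,v_1], [v_0,v_2], [v_0,v_3], [v_1,v_2], [v_1,v_4], [v_1,v_6], [v_2,v_3], [v_2,v_5], [v_3,v_5], [v_4,v_5], [v_4,v_6]
  2-simplices (4): [v_0,v_1,v_2], [v_0,v_2,v_3], [v_1,v_4,v_6], [v_2,v_3,v_5]

Hence C_0 ≅ Z^7, C_1 ≅ Z^11, C_2 ≅ Z^4.

Boundary ∂_1: C_1 → C_0 is given by ∂[p,q] = [q] − [p]. For instance
  ∂[v_1,v_6] = [v_6] − [v_1].
This gives a 7×11 integer matrix of rank 6; reducing to Smith normal form yields diagonal entries (1,1,1,1,1,1).

∂_2: C_2 → C_1 sends each 2-simplex [p,q,r] to [q,r] − [p,r] + [p,q]. For instance
  ∂[v_2,v_3,v_5] = [v_3,v_5] − [v_2,v_5] + [v_2,v_3],
  ∂[v_0,v_2,v_3] = [v_2,v_3] − [v_0,v_3] + [v_0,v_2].
The 11×4 boundary matrix has rank 4 and Smith normal form diag(1,1,1,1).

Reading off H_k = ker ∂_k / im ∂_{k+1}:

  H_0: rank C_0 − rank ∂_1 = 7 − 6 = 1, and the invariant factors of ∂_1 are all 1, so H_0 ≅ Z.
  H_1: rank ker ∂_1 − rank ∂_2 = (11 − 6) − 4 = 1, and the invariant factors of ∂_2 are all 1, so H_1 ≅ Z.
  H_2: rank ker ∂_2 − rank ∂_3 = (4 − 4) − 0 = 0, and there is no ∂_3, so H_2 ≅ 0.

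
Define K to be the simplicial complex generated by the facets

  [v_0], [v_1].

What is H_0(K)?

Order the vertices as v_0 < v_1. Listing each simplex with vertices in this order, K has dimension 0 with simplices:

  0-simplices (2): [v_0], [v_1]

Hence C_0 ≅ Z^2.

Computing H_k = (kernel of ∂_k) / (image of ∂_{k+1}):

  H_0: rank C_0 − rank ∂_1 = 2 − 0 = 2, and there is no ∂_1, so H_0 ≅ Z^2.

H_0 = Z^2.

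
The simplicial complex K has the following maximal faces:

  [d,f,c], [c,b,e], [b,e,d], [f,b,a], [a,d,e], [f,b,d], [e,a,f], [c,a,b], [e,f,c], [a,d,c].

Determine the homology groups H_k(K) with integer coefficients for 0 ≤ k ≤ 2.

H_0 = Z,  H_1 = Z_2,  H_2 = 0.

Fix the vertex order a < b < c < d < e < f and write every simplex with vertices in increasing order. Then dim K = 2 and the simplices of K are:

  0-simplices (6): a, b, c, d, e, f
  1-simplices (15): ab, ac, ad, ae, af, bc, bd, be, bf, cd, ce, cf, de, df, ef
  2-simplices (10): abc, abf, acd, ade, aef, bce, bde, bdf, cdf, cef

so the chain groups are C_0 ≅ Z^6, C_1 ≅ Z^15, C_2 ≅ Z^10.

∂_1: C_1 → C_0 maps an edge to its endpoints' difference, ∂[p,q] = q − p.
The resulting 6×15 matrix has rank 5, and its Smith normal form has invariant factors (1,1,1,1,1).

∂_2: C_2 → C_1 acts by ∂[p,q,r] = [q,r] − [p,r] + [p,q]. For instance
  ∂ade = de − ae + ad,
  ∂bce = ce − be + bc.
As a 15×10 matrix over Z this has rank 10, with invariant factors (1,1,1,1,1,1,1,1,1,2).

Now H_k = ker ∂_k / im ∂_{k+1}, so:

  H_0: rank C_0 − rank ∂_1 = 6 − 5 = 1, and the invariant factors of ∂_1 are all 1, so H_0 = Z.
  H_1: rank ker ∂_1 − rank ∂_2 = (15 − 5) − 10 = 0, and ∂_2 has invariant factor 2 > 1, so H_1 = Z_2.
  H_2: rank ker ∂_2 − rank ∂_3 = (10 − 10) − 0 = 0, and there is no ∂_3, so H_2 = 0.

As a check, the Euler characteristic is 6 − 15 + 10 = 1, which agrees with 1 − 0 + 0 = 1.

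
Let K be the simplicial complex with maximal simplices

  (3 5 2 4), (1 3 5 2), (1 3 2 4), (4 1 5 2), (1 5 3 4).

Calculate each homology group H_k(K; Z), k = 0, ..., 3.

Order the vertices as 1 < 2 < 3 < 4 < 5. Listing each simplex with vertices in this order, K has dimension 3 with simplices:

  0-simplices (5): [1], [2], [3], [4], [5]
  1-simplices (10): [1,2], [1,3], [1,4], [1,5], [2,3], [2,4], [2,5], [3,4], [3,5], [4,5]
  2-simplices (10): [1,2,3], [1,2,4], [1,2,5], [1,3,4], [1,3,5], [1,4,5], [2,3,4], [2,3,5], [2,4,5], [3,4,5]
  3-simplices (5): [1,2,3,4], [1,2,3,5], [1,2,4,5], [1,3,4,5], [2,3,4,5]

giving chain groups C_0 ≅ Z^5, C_1 ≅ Z^10, C_2 ≅ Z^10, C_3 ≅ Z^5.

∂_1: C_1 → C_0 maps an edge to its endpoints' difference, ∂[p,q] = q − p. For instance
  ∂[3,4] = [4] − [3].
This gives a 5×10 integer matrix of rank 4; reducing to Smith normal form yields diagonal entries (1,1,1,1).

∂_2: C_2 → C_1 sends each 2-simplex [p,q,r] to [q,r] − [p,r] + [p,q]. For instance
  ∂[1,2,5] = [2,5] − [1,5] + [1,2],
  ∂[2,3,4] = [3,4] − [2,4] + [2,3].
The resulting 10×10 matrix has rank 6, and its Smith normal form has invariant factors (1,1,1,1,1,1).

∂_3: C_3 → C_2 sends each 3-simplex σ to the alternating sum Σ_i (−1)^i (σ with its i-th vertex removed). For instance
  ∂[1,2,3,5] = [2,3,5] − [1,3,5] + [1,2,5] − [1,2,3],
  ∂[1,2,3,4] = [2,3,4] − [1,3,4] + [1,2,4] − [1,2,3].
This gives a 10×5 integer matrix of rank 4; reducing to Smith normal form yields diagonal entries (1,1,1,1).

Computing H_k = (kernel of ∂_k) / (image of ∂_{k+1}):

  H_0: rank C_0 − rank ∂_1 = 5 − 4 = 1, and the invariant factors of ∂_1 are all 1, so H_0 ≅ Z.
  H_1: rank ker ∂_1 − rank ∂_2 = (10 − 4) − 6 = 0, and the invariant factors of ∂_2 are all 1, so H_1 ≅ 0.
  H_2: rank ker ∂_2 − rank ∂_3 = (10 − 6) − 4 = 0, and the invariant factors of ∂_3 are all 1, so H_2 ≅ 0.
  H_3: rank ker ∂_3 − rank ∂_4 = (5 − 4) − 0 = 1, and there is no ∂_4, so H_3 ≅ Z.

As a check, the Euler characteristic is 5 − 10 + 10 − 5 = 0, which agrees with 1 − 0 + 0 − 1 = 0.
(K is a triangulation of the 3-sphere S^3.)

H_0 ≅ Z,  H_1 = 0,  H_2 = 0,  H_3 ≅ Z.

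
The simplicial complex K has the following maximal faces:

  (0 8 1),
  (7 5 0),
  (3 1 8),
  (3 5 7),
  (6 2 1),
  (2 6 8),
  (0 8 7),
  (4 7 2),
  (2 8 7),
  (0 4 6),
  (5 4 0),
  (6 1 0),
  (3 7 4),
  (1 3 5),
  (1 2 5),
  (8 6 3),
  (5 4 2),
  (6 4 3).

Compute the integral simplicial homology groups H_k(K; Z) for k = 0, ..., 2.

H_0 = Z,  H_1 = Z ⊕ Z/2,  H_2 = 0.

Take the total order 0 < 1 < 2 < 3 < 4 < 5 < 6 < 7 < 8 on the vertex set. Then K (dimension 2) consists of the simplices:

  0-simplices (9): [0], [1], [2], [3], [4], [5], [6], [7], [8]
  1-simplices (27): (27 of them)
  2-simplices (18): [0,1,6], [0,1,8], [0,4,5], [0,4,6], [0,5,7], [0,7,8], [1,2,5], [1,2,6], [1,3,5], [1,3,8], [2,4,5], [2,4,7], [2,6,8], [2,7,8], [3,4,6], [3,4,7], [3,5,7], [3,6,8]

so the chain groups are C_0 ≅ Z^9, C_1 ≅ Z^27, C_2 ≅ Z^18.

The boundary map ∂_1: C_1 → C_0 maps an edge to its endpoints' difference, ∂[p,q] = q − p.
This gives a 9×27 integer matrix of rank 8; reducing to Smith normal form yields diagonal entries (1,1,1,1,1,1,1,1).

∂_2: C_2 → C_1 acts by ∂[p,q,r] = [q,r] − [p,r] + [p,q]. For instance
  ∂[0,1,8] = [1,8] − [0,8] + [0,1],
  ∂[0,7,8] = [7,8] − [0,8] + [0,7].
As a 27×18 matrix over Z this has rank 18, with invariant factors (1,1,1,1,1,1,1,1,1,1,1,1,1,1,1,1,1,2).

Now H_k = ker ∂_k / im ∂_{k+1}, so:

  H_0: rank C_0 − rank ∂_1 = 9 − 8 = 1, and the invariant factors of ∂_1 are all 1, so H_0 ≅ Z.
  H_1: rank ker ∂_1 − rank ∂_2 = (27 − 8) − 18 = 1, and ∂_2 has invariant factor 2 > 1, so H_1 ≅ Z ⊕ Z/2.
  H_2: rank ker ∂_2 − rank ∂_3 = (18 − 18) − 0 = 0, and there is no ∂_3, so H_2 ≅ 0.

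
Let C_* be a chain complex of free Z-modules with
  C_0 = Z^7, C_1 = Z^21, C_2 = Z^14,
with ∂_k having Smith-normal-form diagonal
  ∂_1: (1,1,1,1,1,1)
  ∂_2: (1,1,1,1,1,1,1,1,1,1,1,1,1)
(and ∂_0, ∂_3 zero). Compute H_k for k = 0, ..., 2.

H_0 = Z,  H_1 = Z^2,  H_2 = Z.

H_0: b_0 = 7 − 0 − 6 = 1; torsion from ∂_1 factors > 1: none. So H_0 = Z.
H_1: b_1 = 21 − 6 − 13 = 2; torsion from ∂_2 factors > 1: none. So H_1 = Z^2.
H_2: b_2 = 14 − 13 − 0 = 1; torsion from ∂_3 factors > 1: none. So H_2 = Z.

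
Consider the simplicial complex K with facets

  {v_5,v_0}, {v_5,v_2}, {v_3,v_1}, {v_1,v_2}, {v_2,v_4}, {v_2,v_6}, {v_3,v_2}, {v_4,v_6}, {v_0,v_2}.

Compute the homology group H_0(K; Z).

Take the total order v_0 < v_1 < v_2 < v_3 < v_4 < v_5 < v_6 on the vertex set. Then K (dimension 1) consists of the simplices:

  0-simplices (7): [v_0], [v_1], [v_2], [v_3], [v_4], [v_5], [v_6]
  1-simplices (9): [v_0,v_2], [v_0,v_5], [v_1,v_2], [v_1,v_3], [v_2,v_3], [v_2,v_4], [v_2,v_5], [v_2,v_6], [v_4,v_6]

so the chain groups are C_0 ≅ Z^7, C_1 ≅ Z^9.

Boundary ∂_1: C_1 → C_0 is given by ∂[p,q] = [q] − [p].
The 7×9 boundary matrix has rank 6 and Smith normal form diag(1,1,1,1,1,1).

Reading off H_k = ker ∂_k / im ∂_{k+1}:

  H_0: rank C_0 − rank ∂_1 = 7 − 6 = 1, and the invariant factors of ∂_1 are all 1, so H_0 ≅ Z.

H_0 ≅ Z.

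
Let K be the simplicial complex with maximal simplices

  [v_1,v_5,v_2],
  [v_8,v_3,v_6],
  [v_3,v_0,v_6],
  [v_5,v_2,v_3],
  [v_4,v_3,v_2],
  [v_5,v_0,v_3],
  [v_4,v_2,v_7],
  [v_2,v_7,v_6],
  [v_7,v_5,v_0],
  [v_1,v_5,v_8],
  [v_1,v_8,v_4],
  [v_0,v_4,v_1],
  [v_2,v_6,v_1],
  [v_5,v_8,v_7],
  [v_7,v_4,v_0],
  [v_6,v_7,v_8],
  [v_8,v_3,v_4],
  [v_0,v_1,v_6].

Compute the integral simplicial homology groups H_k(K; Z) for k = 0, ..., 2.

H_0 = Z,  H_1 = Z^2,  H_2 = Z.

Fix the vertex order v_0 < v_1 < v_2 < v_3 < v_4 < v_5 < v_6 < v_7 < v_8 and write every simplex with vertices in increasing order. Then dim K = 2 and the simplices of K are:

  0-simplices (9): [v_0], [v_1], [v_2], [v_3], [v_4], [v_5], [v_6], [v_7], [v_8]
  1-simplices (27): (27 of them)
  2-simplices (18): (18 of them)

giving chain groups C_0 ≅ Z^9, C_1 ≅ Z^27, C_2 ≅ Z^18.

The boundary map ∂_1: C_1 → C_0 maps an edge to its endpoints' difference, ∂[p,q] = q − p.
As a 9×27 matrix over Z this has rank 8, with invariant factors (1,1,1,1,1,1,1,1).

The boundary map ∂_2: C_2 → C_1 sends each 2-simplex [p,q,r] to [q,r] − [p,r] + [p,q]. For instance
  ∂[v_0,v_1,v_6] = [v_1,v_6] − [v_0,v_6] + [v_0,v_1],
  ∂[v_2,v_3,v_5] = [v_3,v_5] − [v_2,v_5] + [v_2,v_3].
This gives a 27×18 integer matrix of rank 17; reducing to Smith normal form yields diagonal entries (1,1,1,1,1,1,1,1,1,1,1,1,1,1,1,1,1).

Reading off H_k = ker ∂_k / im ∂_{k+1}:

  H_0: rank C_0 − rank ∂_1 = 9 − 8 = 1, and the invariant factors of ∂_1 are all 1, so H_0 ≅ Z.
  H_1: rank ker ∂_1 − rank ∂_2 = (27 − 8) − 17 = 2, and the invariant factors of ∂_2 are all 1, so H_1 ≅ Z^2.
  H_2: rank ker ∂_2 − rank ∂_3 = (18 − 17) − 0 = 1, and there is no ∂_3, so H_2 ≅ Z.

As a check, the Euler characteristic is 9 − 27 + 18 = 0, which agrees with 1 − 2 + 1 = 0.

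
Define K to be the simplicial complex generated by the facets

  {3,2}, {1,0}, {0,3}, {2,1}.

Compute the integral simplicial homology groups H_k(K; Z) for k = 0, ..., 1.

H_0 = Z,  H_1 = Z.

We work with the vertex ordering 0 < 1 < 2 < 3. The simplices of K, each written with vertices in increasing order, are:

  0-simplices (4): [0], [1], [2], [3]
  1-simplices (4): [0,1], [0,3], [1,2], [2,3]

so the chain groups are C_0 ≅ Z^4, C_1 ≅ Z^4.

∂_1: C_1 → C_0 sends each edge [p,q] (with p < q) to q − p.
The 4×4 boundary matrix has rank 3 and Smith normal form diag(1,1,1).

Computing H_k = (kernel of ∂_k) / (image of ∂_{k+1}):

  H_0: rank C_0 − rank ∂_1 = 4 − 3 = 1, and the invariant factors of ∂_1 are all 1, so H_0 ≅ Z.
  H_1: rank ker ∂_1 − rank ∂_2 = (4 − 3) − 0 = 1, and there is no ∂_2, so H_1 ≅ Z.

As a check, the Euler characteristic is 4 − 4 = 0, which agrees with 1 − 1 = 0.
(K is a triangulation of the circle S^1.)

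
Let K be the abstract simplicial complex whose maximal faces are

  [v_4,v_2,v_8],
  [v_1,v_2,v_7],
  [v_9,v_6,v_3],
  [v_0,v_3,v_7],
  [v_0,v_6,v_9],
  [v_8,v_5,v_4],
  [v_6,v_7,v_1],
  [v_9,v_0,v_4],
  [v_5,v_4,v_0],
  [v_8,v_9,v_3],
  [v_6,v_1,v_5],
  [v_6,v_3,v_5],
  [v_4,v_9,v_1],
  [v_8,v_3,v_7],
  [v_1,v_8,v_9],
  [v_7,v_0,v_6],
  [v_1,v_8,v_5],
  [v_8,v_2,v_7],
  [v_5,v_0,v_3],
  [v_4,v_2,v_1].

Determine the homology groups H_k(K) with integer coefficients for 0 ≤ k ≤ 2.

H_0 = Z,  H_1 = Z ⊕ Z/2,  H_2 = 0.

Order the vertices as v_0 < v_1 < v_2 < v_3 < v_4 < v_5 < v_6 < v_7 < v_8 < v_9. Listing each simplex with vertices in this order, K has dimension 2 with simplices:

  0-simplices (10): [v_0], [v_1], [v_2], [v_3], [v_4], [v_5], [v_6], [v_7], [v_8], [v_9]
  1-simplices (30): (30 of them)
  2-simplices (20): (20 of them)

giving chain groups C_0 ≅ Z^10, C_1 ≅ Z^30, C_2 ≅ Z^20.

The boundary map ∂_1: C_1 → C_0 is given by ∂[p,q] = [q] − [p].
As a 10×30 matrix over Z this has rank 9, with invariant factors (1,1,1,1,1,1,1,1,1).

Boundary ∂_2: C_2 → C_1 maps a triangle to the signed sum of its edges. For instance
  ∂[v_4,v_5,v_8] = [v_5,v_8] − [v_4,v_8] + [v_4,v_5],
  ∂[v_3,v_6,v_9] = [v_6,v_9] − [v_3,v_9] + [v_3,v_6].
The 30×20 boundary matrix has rank 20 and Smith normal form diag(1,1,1,1,1,1,1,1,1,1,1,1,1,1,1,1,1,1,1,2).

Reading off H_k = ker ∂_k / im ∂_{k+1}:

  H_0: rank C_0 − rank ∂_1 = 10 − 9 = 1, and the invariant factors of ∂_1 are all 1, so H_0 ≅ Z.
  H_1: rank ker ∂_1 − rank ∂_2 = (30 − 9) − 20 = 1, and ∂_2 has invariant factor 2 > 1, so H_1 ≅ Z ⊕ Z/2.
  H_2: rank ker ∂_2 − rank ∂_3 = (20 − 20) − 0 = 0, and there is no ∂_3, so H_2 ≅ 0.

As a check, the Euler characteristic is 10 − 30 + 20 = 0, which agrees with 1 − 1 + 0 = 0.
(K is a triangulation of the Klein bottle.)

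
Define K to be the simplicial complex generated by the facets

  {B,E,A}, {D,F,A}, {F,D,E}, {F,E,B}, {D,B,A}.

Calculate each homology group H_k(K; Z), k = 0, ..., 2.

H_0 = Z,  H_1 = Z,  H_2 = 0.

K has 5 vertices, 10 edges, 5 triangles.
rank ∂_0 = 0, rank ∂_1 = 4 ⇒ b_0 = 5 − 0 − 4 = 1; all invariant factors of ∂_1 are 1 so no torsion. So H_0 ≅ Z.
rank ∂_1 = 4, rank ∂_2 = 5 ⇒ b_1 = 10 − 4 − 5 = 1; all invariant factors of ∂_2 are 1 so no torsion. So H_1 ≅ Z.
rank ∂_2 = 5, rank ∂_3 = 0 ⇒ b_2 = 5 − 5 − 0 = 0. So H_2 ≅ 0.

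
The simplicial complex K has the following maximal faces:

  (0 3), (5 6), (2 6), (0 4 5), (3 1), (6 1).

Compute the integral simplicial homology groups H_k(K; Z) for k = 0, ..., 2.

Take the total order 0 < 1 < 2 < 3 < 4 < 5 < 6 on the vertex set. Then K (dimension 2) consists of the simplices:

  0-simplices (7): [0], [1], [2], [3], [4], [5], [6]
  1-simplices (8): [0,3], [0,4], [0,5], [1,3], [1,6], [2,6], [4,5], [5,6]
  2-simplices (1): [0,4,5]

giving chain groups C_0 ≅ Z^7, C_1 ≅ Z^8, C_2 ≅ Z^1.

The boundary map ∂_1: C_1 → C_0 sends each edge [p,q] (with p < q) to q − p.
This gives a 7×8 integer matrix of rank 6; reducing to Smith normal form yields diagonal entries (1,1,1,1,1,1).

∂_2: C_2 → C_1 maps a triangle to the signed sum of its edges. For instance
  ∂[0,4,5] = [4,5] − [0,5] + [0,4].
The 8×1 boundary matrix has rank 1 and Smith normal form diag(1).

Reading off H_k = ker ∂_k / im ∂_{k+1}:

  H_0: rank C_0 − rank ∂_1 = 7 − 6 = 1, and the invariant factors of ∂_1 are all 1, so H_0 = Z.
  H_1: rank ker ∂_1 − rank ∂_2 = (8 − 6) − 1 = 1, and the invariant factors of ∂_2 are all 1, so H_1 = Z.
  H_2: rank ker ∂_2 − rank ∂_3 = (1 − 1) − 0 = 0, and there is no ∂_3, so H_2 = 0.

H_0 = Z,  H_1 = Z,  H_2 = 0.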